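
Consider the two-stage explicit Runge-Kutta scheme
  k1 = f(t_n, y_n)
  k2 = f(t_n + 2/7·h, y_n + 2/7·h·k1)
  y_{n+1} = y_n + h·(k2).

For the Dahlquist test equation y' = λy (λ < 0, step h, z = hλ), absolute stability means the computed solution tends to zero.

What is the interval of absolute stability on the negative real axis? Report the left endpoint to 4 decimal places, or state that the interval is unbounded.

z∈(-3.5000,0).

With y'=λy (z=hλ):
  k1=λy_n ⇒ h·k1=z·y_n;  k2=λ(1+2/7z)y_n ⇒ h·k2=z(1+2/7z)y_n
  y_{n+1}/y_n = 1 + z(1+2/7z) = 1 + z + 2/7z²
  ⇒ R(z) = 1 + z + 2/7z².

Need |R(x)|<1, x<0.
x=-1.5: |R|=0.1429
R=1: x+2/7x²=0 ⇒ x=−7/2=-3.5000; min R=1−1/(4·2/7)=0.1250>−1
Confirm numerically:
  x=-3.429: |R|=0.93044 <1
  x=-2.719: |R|=0.39327 <1
  x=-2.373: |R|=0.23589 <1
  x=-1.522: |R|=0.13985 <1
  x=-4.060: |R|=1.64960 >1
  x=-3.731: |R|=1.24625 >1
Interval (-3.5000, 0).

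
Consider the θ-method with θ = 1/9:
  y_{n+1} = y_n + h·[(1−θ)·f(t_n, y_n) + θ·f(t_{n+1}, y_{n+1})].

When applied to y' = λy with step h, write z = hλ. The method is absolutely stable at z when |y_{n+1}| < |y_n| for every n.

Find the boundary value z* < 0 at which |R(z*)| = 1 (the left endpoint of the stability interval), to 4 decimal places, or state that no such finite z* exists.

With y'=λy (z=hλ):
  y_{n+1} = y_n + z·[8/9·y_n + 1/9·y_{n+1}] ⇒ (1 − 1/9z)y_{n+1} = (1 + 8/9z)y_n
  so R(z) = (1 + 8/9z)/(1 − 1/9z).

Need |R(x)|<1, x<0.
x=-0.38: |R|=0.6354
R=−1: 1+8/9x = −1+1/9x ⇒ -7/9x=2 ⇒ x=2/(-7/9)=-2.5714
Confirm numerically:
  x=-1.779: |R|=0.48539 <1
  x=-1.281: |R|=0.12139 <1
  x=-1.193: |R|=0.05337 <1
  x=-1.186: |R|=0.04791 <1
  x=-2.794: |R|=1.13210 >1
  x=-2.776: |R|=1.12160 >1
Interval (-2.5714, 0).

z* = -2.5714.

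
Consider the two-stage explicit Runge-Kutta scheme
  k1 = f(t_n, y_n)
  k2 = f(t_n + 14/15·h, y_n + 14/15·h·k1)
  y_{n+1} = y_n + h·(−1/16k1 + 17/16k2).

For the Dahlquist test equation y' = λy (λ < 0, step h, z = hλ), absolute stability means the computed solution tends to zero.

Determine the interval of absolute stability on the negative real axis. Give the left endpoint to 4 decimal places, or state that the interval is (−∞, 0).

Test eqn y'=λy, z=hλ:
  k1=λy_n ⇒ h·k1=z·y_n;  k2=λ(1+14/15z)y_n ⇒ h·k2=z(1+14/15z)y_n
  y_{n+1}/y_n = 1 − 1/16z + 17/16z(1+14/15z) = 1 + z + 119/120z²
  ⇒ R(z) = 1 + z + 119/120z².

Need |R(x)|<1, x<0.
x=-0.32: |R|=0.7815
R=1: x+119/120x²=0 ⇒ x=−120/119=-1.0084; min R=1−1/(4·119/120)=0.7479>−1
Confirm numerically:
  x=-0.726: |R|=0.79668 <1
  x=-0.697: |R|=0.78476 <1
  x=-0.646: |R|=0.76784 <1
  x=-1.602: |R|=1.94302 >1
  x=-1.425: |R|=1.58870 >1
  x=-1.054: |R|=1.04766 >1
Stable set (-1.0084, 0).

z∈(-1.0084,0).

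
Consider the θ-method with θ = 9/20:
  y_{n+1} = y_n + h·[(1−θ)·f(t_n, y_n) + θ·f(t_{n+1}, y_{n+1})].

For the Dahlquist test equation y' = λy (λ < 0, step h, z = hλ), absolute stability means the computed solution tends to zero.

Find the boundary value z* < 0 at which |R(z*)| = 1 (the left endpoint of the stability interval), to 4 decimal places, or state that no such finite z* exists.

left endpoint -20.0000.

Set f=λy, z=hλ:
  y_{n+1} = y_n + z·[11/20·y_n + 9/20·y_{n+1}] ⇒ (1 − 9/20z)y_{n+1} = (1 + 11/20z)y_n
  Hence R(z) = (1 + 11/20z)/(1 − 9/20z).

Find x<0 with |R(x)|<1.
x=-1.58: |R|=0.0766
R=−1: 1+11/20x = −1+9/20x ⇒ -1/10x=2 ⇒ x=2/(-1/10)=-20.0000
Confirm numerically:
  x=-17.453: |R|=0.97123 <1
  x=-15.998: |R|=0.95119 <1
  x=-11.508: |R|=0.86256 <1
  x=-8.271: |R|=0.75161 <1
  x=-20.423: |R|=1.00415 >1
  x=-20.328: |R|=1.00323 >1
  x=-20.309: |R|=1.00305 >1
Stable set (-20.0000, 0).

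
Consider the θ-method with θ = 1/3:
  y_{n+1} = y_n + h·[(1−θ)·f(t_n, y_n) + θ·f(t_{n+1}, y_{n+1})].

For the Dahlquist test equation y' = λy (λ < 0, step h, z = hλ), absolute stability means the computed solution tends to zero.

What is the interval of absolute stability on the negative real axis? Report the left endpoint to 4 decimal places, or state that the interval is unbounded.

z∈(-6.0000,0).

Set f=λy, z=hλ:
  y_{n+1} = y_n + z·[2/3·y_n + 1/3·y_{n+1}] ⇒ (1 − 1/3z)y_{n+1} = (1 + 2/3z)y_n
  R(z) = (1 + 2/3z)/(1 − 1/3z).

Solve |R(x)|<1 on ℝ⁻.
x=-1.45: |R|=0.0225
R=−1: 1+2/3x = −1+1/3x ⇒ -1/3x=2 ⇒ x=2/(-1/3)=-6.0000
Confirm numerically:
  x=-5.521: |R|=0.94379 <1
  x=-3.906: |R|=0.69679 <1
  x=-3.281: |R|=0.56711 <1
  x=-2.695: |R|=0.41967 <1
  x=-6.527: |R|=1.05532 >1
  x=-6.257: |R|=1.02776 >1
  x=-6.102: |R|=1.01121 >1
So |R|<1 on (-6.0000, 0).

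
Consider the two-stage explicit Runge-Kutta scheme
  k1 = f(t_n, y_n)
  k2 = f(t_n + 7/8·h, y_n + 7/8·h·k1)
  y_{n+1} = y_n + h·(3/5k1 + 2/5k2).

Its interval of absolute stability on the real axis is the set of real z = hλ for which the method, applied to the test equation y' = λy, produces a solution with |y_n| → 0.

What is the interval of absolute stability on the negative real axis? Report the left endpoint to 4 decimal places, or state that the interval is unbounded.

(-2.8571, 0).

On y'=λy, z=hλ:
  k1=λy_n ⇒ h·k1=z·y_n;  k2=λ(1+7/8z)y_n ⇒ h·k2=z(1+7/8z)y_n
  y_{n+1}/y_n = 1 + 3/5z + 2/5z(1+7/8z) = 1 + z + 7/20z²
  Hence R(z) = 1 + z + 7/20z².

Boundary: |R(x)|=1, x<0.
x=-1.5: |R|=0.2875
R=1: x+7/20x²=0 ⇒ x=−20/7=-2.8571; min R=1−1/(4·7/20)=0.2857>−1
Confirm numerically:
  x=-2.339: |R|=0.57582 <1
  x=-2.042: |R|=0.41742 <1
  x=-1.405: |R|=0.28591 <1
  x=-1.361: |R|=0.28731 <1
  x=-3.359: |R|=1.59001 >1
  x=-3.290: |R|=1.49843 >1
  x=-3.058: |R|=1.21498 >1
Stable set (-2.8571, 0).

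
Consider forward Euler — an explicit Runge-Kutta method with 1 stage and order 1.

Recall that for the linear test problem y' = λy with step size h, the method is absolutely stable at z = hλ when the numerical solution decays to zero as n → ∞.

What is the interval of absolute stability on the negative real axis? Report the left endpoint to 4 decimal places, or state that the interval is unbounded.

z∈(-2.0000,0).

Set f=λy, z=hλ:
  order 1, 1-stage ⇒ R(z)=1+z
  (e.g. R(-0.94)=0.06000, |R|=0.06000)

Find x<0 with |R(x)|<1.
x=-0.94: |R|=0.0600
|R(-2.25)|=1.2500 |R(-1.46)|=0.4600 |R(-1.07)|=0.0700
Bisect:
  x_lo=-2.4599 |R|=1.4599  x_hi=-0.0550 |R|=0.9450
  mid=-1.25745 |R|=0.25745 →hi
  mid=-1.85867 |R|=0.85867 →hi
  mid=-2.15928 |R|=1.15928 →lo
  mid=-2.00898 |R|=1.00898 →lo
  mid=-1.93382 |R|=0.93382 →hi
  mid=-1.97140 |R|=0.97140 →hi
  mid=-1.99019 |R|=0.99019 →hi
  ...
  [-2.00002,-1.99988] ⇒ x*=-2.0000
Stable set (-2.0000, 0).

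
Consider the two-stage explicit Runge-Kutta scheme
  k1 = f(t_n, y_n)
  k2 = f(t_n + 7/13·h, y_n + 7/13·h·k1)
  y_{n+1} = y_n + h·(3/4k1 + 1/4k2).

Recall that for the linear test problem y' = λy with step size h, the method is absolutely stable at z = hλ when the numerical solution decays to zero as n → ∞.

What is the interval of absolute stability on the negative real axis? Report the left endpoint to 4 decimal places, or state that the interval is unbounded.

On y'=λy, z=hλ:
  k1=λy_n ⇒ h·k1=z·y_n;  k2=λ(1+7/13z)y_n ⇒ h·k2=z(1+7/13z)y_n
  y_{n+1}/y_n = 1 + 3/4z + 1/4z(1+7/13z) = 1 + z + 7/52z²
  ⇒ R(z) = 1 + z + 7/52z².

Boundary: |R(x)|=1, x<0.
x=-1.75: |R|=0.3377
R=1: x+7/52x²=0 ⇒ x=−52/7=-7.4286; min R=1−1/(4·7/52)=-0.8571>−1
Confirm numerically:
  x=-5.536: |R|=0.41040 <1
  x=-5.277: |R|=0.52840 <1
  x=-4.133: |R|=0.83354 <1
  x=-7.789: |R|=1.37792 >1
  x=-7.529: |R|=1.10179 >1
  x=-7.518: |R|=1.09051 >1
So |R|<1 on (-7.4286, 0).

z∈(-7.4286,0).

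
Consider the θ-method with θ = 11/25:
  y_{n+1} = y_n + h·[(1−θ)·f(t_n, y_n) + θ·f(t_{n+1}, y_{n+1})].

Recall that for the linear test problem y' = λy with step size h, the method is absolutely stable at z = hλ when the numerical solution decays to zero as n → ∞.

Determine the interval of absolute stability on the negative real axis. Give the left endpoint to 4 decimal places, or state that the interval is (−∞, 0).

With y'=λy (z=hλ):
  y_{n+1} = y_n + z·[14/25·y_n + 11/25·y_{n+1}] ⇒ (1 − 11/25z)y_{n+1} = (1 + 14/25z)y_n
  so R(z) = (1 + 14/25z)/(1 − 11/25z).

Solve |R(x)|<1 on ℝ⁻.
x=-0.53: |R|=0.5702
R=−1: 1+14/25x = −1+11/25x ⇒ -3/25x=2 ⇒ x=2/(-3/25)=-16.6667
Confirm numerically:
  x=-16.612: |R|=0.99921 <1
  x=-14.092: |R|=0.95709 <1
  x=-10.127: |R|=0.85616 <1
  x=-16.818: |R|=1.00216 >1
  x=-16.716: |R|=1.00071 >1
Stable set (-16.6667, 0).

(-16.6667, 0).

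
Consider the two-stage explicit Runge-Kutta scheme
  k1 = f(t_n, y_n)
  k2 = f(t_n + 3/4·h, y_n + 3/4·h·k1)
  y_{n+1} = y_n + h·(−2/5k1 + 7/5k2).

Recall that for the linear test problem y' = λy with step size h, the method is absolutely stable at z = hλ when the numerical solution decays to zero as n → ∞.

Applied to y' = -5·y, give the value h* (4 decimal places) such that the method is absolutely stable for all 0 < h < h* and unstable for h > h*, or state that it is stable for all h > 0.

(-0.9524,0); λ=-5 ⇒ h* = (20/21)/5 = 0.1905.

On y'=λy, z=hλ:
  k1=λy_n ⇒ h·k1=z·y_n;  k2=λ(1+3/4z)y_n ⇒ h·k2=z(1+3/4z)y_n
  y_{n+1}/y_n = 1 − 2/5z + 7/5z(1+3/4z) = 1 + z + 21/20z²
  so R(z) = 1 + z + 21/20z².

Need |R(x)|<1, x<0.
x=-1.31: |R|=1.4919
R=1: x+21/20x²=0 ⇒ x=−20/21=-0.9524; min R=1−1/(4·21/20)=0.7619>−1
Confirm numerically:
  x=-0.757: |R|=0.84470 <1
  x=-0.590: |R|=0.77550 <1
  x=-0.581: |R|=0.77344 <1
  x=-1.424: |R|=1.70516 >1
  x=-1.134: |R|=1.21625 >1
Stable set (-0.9524, 0).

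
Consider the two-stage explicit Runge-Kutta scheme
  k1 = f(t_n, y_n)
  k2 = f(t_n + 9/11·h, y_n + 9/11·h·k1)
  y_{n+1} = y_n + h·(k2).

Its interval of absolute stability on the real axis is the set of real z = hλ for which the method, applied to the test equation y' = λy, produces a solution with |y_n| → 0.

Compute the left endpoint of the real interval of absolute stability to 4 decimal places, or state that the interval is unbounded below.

Test eqn y'=λy, z=hλ:
  k1=λy_n ⇒ h·k1=z·y_n;  k2=λ(1+9/11z)y_n ⇒ h·k2=z(1+9/11z)y_n
  y_{n+1}/y_n = 1 + z(1+9/11z) = 1 + z + 9/11z²
  ⇒ R(z) = 1 + z + 9/11z².

Boundary: |R(x)|=1, x<0.
x=-1.15: |R|=0.9320
R=1: x+9/11x²=0 ⇒ x=−11/9=-1.2222; min R=1−1/(4·9/11)=0.6944>−1
Confirm numerically:
  x=-1.073: |R|=0.86900 <1
  x=-1.046: |R|=0.84919 <1
  x=-0.586: |R|=0.69496 <1
  x=-1.500: |R|=1.34091 >1
  x=-1.411: |R|=1.21794 >1
Interval (-1.2222, 0).

z* = -1.2222.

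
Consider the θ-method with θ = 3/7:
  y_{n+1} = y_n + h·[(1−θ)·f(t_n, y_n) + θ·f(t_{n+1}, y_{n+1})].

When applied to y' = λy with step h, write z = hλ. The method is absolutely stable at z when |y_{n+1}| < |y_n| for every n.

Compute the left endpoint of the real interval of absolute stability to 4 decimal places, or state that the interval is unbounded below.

left endpoint -14.0000.

On y'=λy, z=hλ:
  y_{n+1} = y_n + z·[4/7·y_n + 3/7·y_{n+1}] ⇒ (1 − 3/7z)y_{n+1} = (1 + 4/7z)y_n
  R(z) = (1 + 4/7z)/(1 − 3/7z).

Solve |R(x)|<1 on ℝ⁻.
x=-0.54: |R|=0.5615
R=−1: 1+4/7x = −1+3/7x ⇒ -1/7x=2 ⇒ x=2/(-1/7)=-14.0000
Confirm numerically:
  x=-12.944: |R|=0.97696 <1
  x=-11.119: |R|=0.92861 <1
  x=-10.324: |R|=0.90319 <1
  x=-9.337: |R|=0.86681 <1
  x=-14.585: |R|=1.01153 >1
  x=-14.245: |R|=1.00493 >1
  x=-14.101: |R|=1.00205 >1
Stable set (-14.0000, 0).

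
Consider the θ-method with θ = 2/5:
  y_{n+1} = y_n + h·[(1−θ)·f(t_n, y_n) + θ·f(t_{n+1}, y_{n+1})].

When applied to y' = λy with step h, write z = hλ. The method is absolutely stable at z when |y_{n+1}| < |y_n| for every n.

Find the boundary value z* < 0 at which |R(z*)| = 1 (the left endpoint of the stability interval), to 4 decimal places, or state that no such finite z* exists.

z* = -10.0000.

Set f=λy, z=hλ:
  y_{n+1} = y_n + z·[3/5·y_n + 2/5·y_{n+1}] ⇒ (1 − 2/5z)y_{n+1} = (1 + 3/5z)y_n
  ⇒ R(z) = (1 + 3/5z)/(1 − 2/5z).

Boundary: |R(x)|=1, x<0.
x=-0.88: |R|=0.3491
R=−1: 1+3/5x = −1+2/5x ⇒ -1/5x=2 ⇒ x=2/(-1/5)=-10.0000
Confirm numerically:
  x=-7.269: |R|=0.86022 <1
  x=-4.805: |R|=0.64442 <1
  x=-4.744: |R|=0.63722 <1
  x=-10.459: |R|=1.01771 >1
  x=-10.163: |R|=1.00644 >1
Interval (-10.0000, 0).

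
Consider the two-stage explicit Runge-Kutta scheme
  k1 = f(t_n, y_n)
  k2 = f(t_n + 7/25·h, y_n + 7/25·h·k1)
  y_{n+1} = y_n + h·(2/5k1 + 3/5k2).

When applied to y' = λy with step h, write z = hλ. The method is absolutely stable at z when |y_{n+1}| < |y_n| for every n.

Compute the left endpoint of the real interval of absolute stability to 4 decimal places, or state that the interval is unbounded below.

left endpoint -5.9524.

With y'=λy (z=hλ):
  k1=λy_n ⇒ h·k1=z·y_n;  k2=λ(1+7/25z)y_n ⇒ h·k2=z(1+7/25z)y_n
  y_{n+1}/y_n = 1 + 2/5z + 3/5z(1+7/25z) = 1 + z + 21/125z²
  ⇒ R(z) = 1 + z + 21/125z².

Solve |R(x)|<1 on ℝ⁻.
x=-1.29: |R|=0.0104
R=1: x+21/125x²=0 ⇒ x=−125/21=-5.9524; min R=1−1/(4·21/125)=-0.4881>−1
Confirm numerically:
  x=-4.927: |R|=0.15126 <1
  x=-4.138: |R|=0.26133 <1
  x=-2.409: |R|=0.43405 <1
  x=-6.542: |R|=1.64802 >1
  x=-6.422: |R|=1.50667 >1
  x=-6.153: |R|=1.20738 >1
So |R|<1 on (-5.9524, 0).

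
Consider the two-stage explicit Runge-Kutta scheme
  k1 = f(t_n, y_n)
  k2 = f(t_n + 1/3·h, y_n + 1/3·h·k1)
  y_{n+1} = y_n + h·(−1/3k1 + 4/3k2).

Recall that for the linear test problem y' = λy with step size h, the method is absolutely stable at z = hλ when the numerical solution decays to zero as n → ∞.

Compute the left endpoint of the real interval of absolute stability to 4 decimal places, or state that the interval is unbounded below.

With y'=λy (z=hλ):
  k1=λy_n ⇒ h·k1=z·y_n;  k2=λ(1+1/3z)y_n ⇒ h·k2=z(1+1/3z)y_n
  y_{n+1}/y_n = 1 − 1/3z + 4/3z(1+1/3z) = 1 + z + 4/9z²
  Hence R(z) = 1 + z + 4/9z².

Need |R(x)|<1, x<0.
x=-0.52: |R|=0.6002
R=1: x+4/9x²=0 ⇒ x=−9/4=-2.2500; min R=1−1/(4·4/9)=0.4375>−1
Confirm numerically:
  x=-1.907: |R|=0.70929 <1
  x=-1.453: |R|=0.48532 <1
  x=-1.288: |R|=0.44931 <1
  x=-1.122: |R|=0.43750 <1
  x=-2.685: |R|=1.51910 >1
  x=-2.399: |R|=1.15887 >1
Interval (-2.2500, 0).

left endpoint -2.2500.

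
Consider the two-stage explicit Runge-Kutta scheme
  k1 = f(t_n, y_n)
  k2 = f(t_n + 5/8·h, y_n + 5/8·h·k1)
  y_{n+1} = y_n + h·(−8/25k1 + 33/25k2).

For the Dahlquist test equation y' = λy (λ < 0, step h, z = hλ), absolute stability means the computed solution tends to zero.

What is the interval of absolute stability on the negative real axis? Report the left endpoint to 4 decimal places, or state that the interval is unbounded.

(-1.2121, 0).

Set f=λy, z=hλ:
  k1=λy_n ⇒ h·k1=z·y_n;  k2=λ(1+5/8z)y_n ⇒ h·k2=z(1+5/8z)y_n
  y_{n+1}/y_n = 1 − 8/25z + 33/25z(1+5/8z) = 1 + z + 33/40z²
  so R(z) = 1 + z + 33/40z².

Solve |R(x)|<1 on ℝ⁻.
x=-1.44: |R|=1.2707
R=1: x+33/40x²=0 ⇒ x=−40/33=-1.2121; min R=1−1/(4·33/40)=0.6970>−1
Confirm numerically:
  x=-0.900: |R|=0.76825 <1
  x=-0.805: |R|=0.72962 <1
  x=-0.552: |R|=0.69938 <1
  x=-0.529: |R|=0.70187 <1
  x=-1.621: |R|=1.54680 >1
  x=-1.466: |R|=1.30705 >1
  x=-1.351: |R|=1.15479 >1
Interval (-1.2121, 0).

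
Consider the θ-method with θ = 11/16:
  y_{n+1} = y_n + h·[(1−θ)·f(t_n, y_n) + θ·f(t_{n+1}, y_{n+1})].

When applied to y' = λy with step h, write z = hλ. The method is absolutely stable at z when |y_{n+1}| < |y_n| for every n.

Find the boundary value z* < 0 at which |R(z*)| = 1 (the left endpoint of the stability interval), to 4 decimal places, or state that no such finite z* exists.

Set f=λy, z=hλ:
  y_{n+1} = y_n + z·[5/16·y_n + 11/16·y_{n+1}] ⇒ (1 − 11/16z)y_{n+1} = (1 + 5/16z)y_n
  R(z) = (1 + 5/16z)/(1 − 11/16z).

Solve |R(x)|<1 on ℝ⁻.
x=-0.59: |R|=0.5803
x=-2: |R|=0.1579
x=-10: |R|=0.2698
x=-100: |R|=0.4337
θ=11/16≥1/2 ⇒ |1+5/16x|<|1−11/16x| ∀x<0 ⇒ interval (−∞,0).

interval (−∞, 0).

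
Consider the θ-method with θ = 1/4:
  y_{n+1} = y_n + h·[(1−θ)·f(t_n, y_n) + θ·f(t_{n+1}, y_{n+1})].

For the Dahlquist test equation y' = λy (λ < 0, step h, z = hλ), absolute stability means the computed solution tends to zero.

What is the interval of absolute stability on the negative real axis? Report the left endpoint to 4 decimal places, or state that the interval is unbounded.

z∈(-4.0000,0).

Test eqn y'=λy, z=hλ:
  y_{n+1} = y_n + z·[3/4·y_n + 1/4·y_{n+1}] ⇒ (1 − 1/4z)y_{n+1} = (1 + 3/4z)y_n
  Hence R(z) = (1 + 3/4z)/(1 − 1/4z).

Find x<0 with |R(x)|<1.
x=-1.19: |R|=0.0829
R=−1: 1+3/4x = −1+1/4x ⇒ -1/2x=2 ⇒ x=2/(-1/2)=-4.0000
Confirm numerically:
  x=-3.166: |R|=0.76723 <1
  x=-3.058: |R|=0.73307 <1
  x=-3.002: |R|=0.71494 <1
  x=-2.832: |R|=0.65808 <1
  x=-4.448: |R|=1.10606 >1
  x=-4.360: |R|=1.08612 >1
  x=-4.216: |R|=1.05258 >1
Interval (-4.0000, 0).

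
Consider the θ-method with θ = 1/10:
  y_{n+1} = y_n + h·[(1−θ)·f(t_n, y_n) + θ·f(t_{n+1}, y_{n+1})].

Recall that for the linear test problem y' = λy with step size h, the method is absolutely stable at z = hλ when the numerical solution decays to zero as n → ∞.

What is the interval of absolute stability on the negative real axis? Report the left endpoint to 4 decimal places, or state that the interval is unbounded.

(-2.5000, 0).

Set f=λy, z=hλ:
  y_{n+1} = y_n + z·[9/10·y_n + 1/10·y_{n+1}] ⇒ (1 − 1/10z)y_{n+1} = (1 + 9/10z)y_n
  R(z) = (1 + 9/10z)/(1 − 1/10z).

Boundary: |R(x)|=1, x<0.
x=-0.96: |R|=0.1241
R=−1: 1+9/10x = −1+1/10x ⇒ -4/5x=2 ⇒ x=2/(-4/5)=-2.5000
Confirm numerically:
  x=-2.310: |R|=0.87652 <1
  x=-1.813: |R|=0.53475 <1
  x=-1.109: |R|=0.00171 <1
  x=-2.828: |R|=1.20455 >1
  x=-2.681: |R|=1.11419 >1
  x=-2.527: |R|=1.01724 >1
So |R|<1 on (-2.5000, 0).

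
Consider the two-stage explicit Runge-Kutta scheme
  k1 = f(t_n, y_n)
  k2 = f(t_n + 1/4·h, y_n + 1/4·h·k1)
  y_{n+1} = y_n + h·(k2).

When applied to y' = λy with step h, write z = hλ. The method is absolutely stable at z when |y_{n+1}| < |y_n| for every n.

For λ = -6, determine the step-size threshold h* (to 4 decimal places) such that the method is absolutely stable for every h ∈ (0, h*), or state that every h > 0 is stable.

(-4.0000,0); λ=-6 ⇒ h* = (4)/6 = 0.6667.

Set f=λy, z=hλ:
  k1=λy_n ⇒ h·k1=z·y_n;  k2=λ(1+1/4z)y_n ⇒ h·k2=z(1+1/4z)y_n
  y_{n+1}/y_n = 1 + z(1+1/4z) = 1 + z + 1/4z²
  R(z) = 1 + z + 1/4z².

Boundary: |R(x)|=1, x<0.
x=-1.76: |R|=0.0144
R=1: x+1/4x²=0 ⇒ x=−4=-4.0000; min R=1−1/(4·1/4)=0.0000>−1
Confirm numerically:
  x=-3.299: |R|=0.42185 <1
  x=-2.932: |R|=0.21716 <1
  x=-2.281: |R|=0.01974 <1
  x=-1.723: |R|=0.01918 <1
  x=-4.430: |R|=1.47622 >1
  x=-4.049: |R|=1.04960 >1
Stable set (-4.0000, 0).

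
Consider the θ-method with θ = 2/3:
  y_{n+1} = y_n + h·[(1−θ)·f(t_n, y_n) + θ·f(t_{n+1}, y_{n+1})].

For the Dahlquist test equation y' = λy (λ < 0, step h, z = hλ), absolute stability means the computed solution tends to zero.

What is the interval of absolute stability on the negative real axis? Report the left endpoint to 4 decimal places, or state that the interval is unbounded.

With y'=λy (z=hλ):
  y_{n+1} = y_n + z·[1/3·y_n + 2/3·y_{n+1}] ⇒ (1 − 2/3z)y_{n+1} = (1 + 1/3z)y_n
  ⇒ R(z) = (1 + 1/3z)/(1 − 2/3z).

Boundary: |R(x)|=1, x<0.
x=-1.29: |R|=0.3065
x=-2: |R|=0.1429
x=-10: |R|=0.3043
x=-100: |R|=0.4778
θ=2/3≥1/2 ⇒ |1+1/3x|<|1−2/3x| ∀x<0 ⇒ stable on all of ℝ⁻.

interval (−∞, 0).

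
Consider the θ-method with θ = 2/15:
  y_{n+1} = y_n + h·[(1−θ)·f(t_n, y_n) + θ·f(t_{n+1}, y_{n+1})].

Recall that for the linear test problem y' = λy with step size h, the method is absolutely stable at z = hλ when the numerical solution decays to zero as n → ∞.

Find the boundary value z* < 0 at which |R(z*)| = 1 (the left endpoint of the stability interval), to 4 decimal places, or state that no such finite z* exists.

Set f=λy, z=hλ:
  y_{n+1} = y_n + z·[13/15·y_n + 2/15·y_{n+1}] ⇒ (1 − 2/15z)y_{n+1} = (1 + 13/15z)y_n
  R(z) = (1 + 13/15z)/(1 − 2/15z).

Find x<0 with |R(x)|<1.
x=-1.51: |R|=0.2569
R=−1: 1+13/15x = −1+2/15x ⇒ -11/15x=2 ⇒ x=2/(-11/15)=-2.7273
Confirm numerically:
  x=-2.524: |R|=0.88847 <1
  x=-2.014: |R|=0.58766 <1
  x=-1.505: |R|=0.25347 <1
  x=-1.144: |R|=0.00740 <1
  x=-2.901: |R|=1.09187 >1
  x=-2.865: |R|=1.07308 >1
So |R|<1 on (-2.7273, 0).

z* = -2.7273.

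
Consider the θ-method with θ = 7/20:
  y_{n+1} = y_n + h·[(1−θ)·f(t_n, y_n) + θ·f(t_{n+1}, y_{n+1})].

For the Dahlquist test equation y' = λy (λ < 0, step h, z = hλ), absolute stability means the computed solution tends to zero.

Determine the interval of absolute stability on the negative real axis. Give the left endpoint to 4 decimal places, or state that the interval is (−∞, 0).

z∈(-6.6667,0).

With y'=λy (z=hλ):
  y_{n+1} = y_n + z·[13/20·y_n + 7/20·y_{n+1}] ⇒ (1 − 7/20z)y_{n+1} = (1 + 13/20z)y_n
  R(z) = (1 + 13/20z)/(1 − 7/20z).

Need |R(x)|<1, x<0.
x=-1.06: |R|=0.2268
R=−1: 1+13/20x = −1+7/20x ⇒ -3/10x=2 ⇒ x=2/(-3/10)=-6.6667
Confirm numerically:
  x=-6.392: |R|=0.97455 <1
  x=-5.609: |R|=0.89292 <1
  x=-3.807: |R|=0.63219 <1
  x=-3.639: |R|=0.60051 <1
  x=-7.102: |R|=1.03747 >1
  x=-6.715: |R|=1.00433 >1
So |R|<1 on (-6.6667, 0).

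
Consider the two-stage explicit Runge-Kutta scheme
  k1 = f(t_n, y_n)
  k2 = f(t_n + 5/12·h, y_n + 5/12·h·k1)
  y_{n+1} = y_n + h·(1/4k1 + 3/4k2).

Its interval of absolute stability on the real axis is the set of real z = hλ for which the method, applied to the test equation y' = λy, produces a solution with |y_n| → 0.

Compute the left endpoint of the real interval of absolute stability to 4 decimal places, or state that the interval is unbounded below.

On y'=λy, z=hλ:
  k1=λy_n ⇒ h·k1=z·y_n;  k2=λ(1+5/12z)y_n ⇒ h·k2=z(1+5/12z)y_n
  y_{n+1}/y_n = 1 + 1/4z + 3/4z(1+5/12z) = 1 + z + 5/16z²
  R(z) = 1 + z + 5/16z².

Need |R(x)|<1, x<0.
x=-1.68: |R|=0.2020
R=1: x+5/16x²=0 ⇒ x=−16/5=-3.2000; min R=1−1/(4·5/16)=0.2000>−1
Confirm numerically:
  x=-1.922: |R|=0.23240 <1
  x=-1.355: |R|=0.21876 <1
  x=-1.331: |R|=0.22261 <1
  x=-3.720: |R|=1.60450 >1
  x=-3.523: |R|=1.35560 >1
Interval (-3.2000, 0).

left endpoint -3.2000.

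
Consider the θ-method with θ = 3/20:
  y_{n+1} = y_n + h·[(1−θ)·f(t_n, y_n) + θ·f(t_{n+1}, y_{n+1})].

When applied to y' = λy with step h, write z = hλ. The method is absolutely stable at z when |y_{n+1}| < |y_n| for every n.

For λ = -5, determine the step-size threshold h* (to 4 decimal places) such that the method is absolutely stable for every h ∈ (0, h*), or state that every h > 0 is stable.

(-2.8571,0); λ=-5 ⇒ h* = (20/7)/5 = 0.5714.

Test eqn y'=λy, z=hλ:
  y_{n+1} = y_n + z·[17/20·y_n + 3/20·y_{n+1}] ⇒ (1 − 3/20z)y_{n+1} = (1 + 17/20z)y_n
  R(z) = (1 + 17/20z)/(1 − 3/20z).

Solve |R(x)|<1 on ℝ⁻.
x=-1.68: |R|=0.3419
R=−1: 1+17/20x = −1+3/20x ⇒ -7/10x=2 ⇒ x=2/(-7/10)=-2.8571
Confirm numerically:
  x=-2.365: |R|=0.74571 <1
  x=-2.044: |R|=0.56437 <1
  x=-2.030: |R|=0.55615 <1
  x=-1.503: |R|=0.22649 <1
  x=-3.411: |R|=1.25647 >1
  x=-2.986: |R|=1.06230 >1
So |R|<1 on (-2.8571, 0).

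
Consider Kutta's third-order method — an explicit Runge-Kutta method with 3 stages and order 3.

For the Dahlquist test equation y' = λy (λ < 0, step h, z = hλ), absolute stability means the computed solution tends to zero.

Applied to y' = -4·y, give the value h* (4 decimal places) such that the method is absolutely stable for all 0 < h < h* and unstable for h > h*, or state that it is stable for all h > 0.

(-2.5127,0); λ=-4 ⇒ h* = 0.6282.

With y'=λy (z=hλ):
  order 3, 3-stage ⇒ R(z)=1+z+z^2/2+z^3/6
  (e.g. R(-0.79)=0.43988, |R|=0.43988)

Solve |R(x)|<1 on ℝ⁻.
x=-0.79: |R|=0.4399
|R(-2.67)|=1.2779 |R(-2.23)|=0.5918 |R(-1.38)|=0.1342
Bisect:
  x_lo=-3.1319 |R|=2.3476  x_hi=-0.0538 |R|=0.9477
  mid=-1.59284 |R|=0.00219 →hi
  mid=-2.36238 |R|=0.76931 →hi
  mid=-2.74715 |R|=1.42912 →lo
  mid=-2.55477 |R|=1.07044 →lo
  mid=-2.45857 |R|=0.91312 →hi
  mid=-2.50667 |R|=0.99004 →hi
  mid=-2.53072 |R|=1.02980 →lo
  mid=-2.51869 |R|=1.00981 →lo
  mid=-2.51268 |R|=0.99990 →hi
  mid=-2.51569 |R|=1.00485 →lo
  ...
  [-2.51287,-2.51268] ⇒ x*=-2.5127
So |R|<1 on (-2.5127, 0).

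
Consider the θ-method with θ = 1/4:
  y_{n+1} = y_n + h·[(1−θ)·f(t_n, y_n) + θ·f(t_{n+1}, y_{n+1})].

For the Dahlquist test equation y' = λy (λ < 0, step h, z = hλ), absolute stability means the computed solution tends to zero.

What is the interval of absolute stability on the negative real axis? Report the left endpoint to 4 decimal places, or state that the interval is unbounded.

(-4.0000, 0).

Set f=λy, z=hλ:
  y_{n+1} = y_n + z·[3/4·y_n + 1/4·y_{n+1}] ⇒ (1 − 1/4z)y_{n+1} = (1 + 3/4z)y_n
  so R(z) = (1 + 3/4z)/(1 − 1/4z).

Find x<0 with |R(x)|<1.
x=-1.32: |R|=0.0075
R=−1: 1+3/4x = −1+1/4x ⇒ -1/2x=2 ⇒ x=2/(-1/2)=-4.0000
Confirm numerically:
  x=-3.242: |R|=0.79067 <1
  x=-2.069: |R|=0.36365 <1
  x=-1.943: |R|=0.30776 <1
  x=-1.799: |R|=0.24090 <1
  x=-4.585: |R|=1.13628 >1
  x=-4.572: |R|=1.13346 >1
  x=-4.144: |R|=1.03536 >1
So |R|<1 on (-4.0000, 0).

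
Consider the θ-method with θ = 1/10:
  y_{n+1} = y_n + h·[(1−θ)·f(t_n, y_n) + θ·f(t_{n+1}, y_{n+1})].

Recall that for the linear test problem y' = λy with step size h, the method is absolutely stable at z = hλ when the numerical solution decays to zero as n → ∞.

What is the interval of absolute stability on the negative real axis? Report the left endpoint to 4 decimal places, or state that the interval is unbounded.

z∈(-2.5000,0).

Set f=λy, z=hλ:
  y_{n+1} = y_n + z·[9/10·y_n + 1/10·y_{n+1}] ⇒ (1 − 1/10z)y_{n+1} = (1 + 9/10z)y_n
  Hence R(z) = (1 + 9/10z)/(1 − 1/10z).

Need |R(x)|<1, x<0.
x=-1.65: |R|=0.4163
R=−1: 1+9/10x = −1+1/10x ⇒ -4/5x=2 ⇒ x=2/(-4/5)=-2.5000
Confirm numerically:
  x=-1.866: |R|=0.57256 <1
  x=-1.305: |R|=0.15436 <1
  x=-1.214: |R|=0.08258 <1
  x=-1.189: |R|=0.06265 <1
  x=-3.052: |R|=1.33834 >1
  x=-2.794: |R|=1.18384 >1
  x=-2.572: |R|=1.04582 >1
Interval (-2.5000, 0).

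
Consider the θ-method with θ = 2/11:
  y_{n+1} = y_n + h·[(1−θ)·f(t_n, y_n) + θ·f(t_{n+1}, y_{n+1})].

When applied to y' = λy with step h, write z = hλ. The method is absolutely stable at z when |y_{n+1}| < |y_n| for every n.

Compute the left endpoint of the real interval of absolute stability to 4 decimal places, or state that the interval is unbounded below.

left endpoint -3.1429.

Set f=λy, z=hλ:
  y_{n+1} = y_n + z·[9/11·y_n + 2/11·y_{n+1}] ⇒ (1 − 2/11z)y_{n+1} = (1 + 9/11z)y_n
  Hence R(z) = (1 + 9/11z)/(1 − 2/11z).

Boundary: |R(x)|=1, x<0.
x=-0.37: |R|=0.6533
R=−1: 1+9/11x = −1+2/11x ⇒ -7/11x=2 ⇒ x=2/(-7/11)=-3.1429
Confirm numerically:
  x=-2.150: |R|=0.54575 <1
  x=-2.072: |R|=0.50502 <1
  x=-1.953: |R|=0.44123 <1
  x=-1.907: |R|=0.41603 <1
  x=-3.615: |R|=1.18129 >1
  x=-3.438: |R|=1.11557 >1
Stable set (-3.1429, 0).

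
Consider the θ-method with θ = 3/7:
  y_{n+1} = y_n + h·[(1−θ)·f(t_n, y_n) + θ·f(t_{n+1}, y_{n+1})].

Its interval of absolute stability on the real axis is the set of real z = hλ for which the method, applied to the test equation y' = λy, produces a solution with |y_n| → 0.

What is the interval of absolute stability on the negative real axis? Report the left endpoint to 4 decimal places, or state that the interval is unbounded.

(-14.0000, 0).

Set f=λy, z=hλ:
  y_{n+1} = y_n + z·[4/7·y_n + 3/7·y_{n+1}] ⇒ (1 − 3/7z)y_{n+1} = (1 + 4/7z)y_n
  so R(z) = (1 + 4/7z)/(1 − 3/7z).

Solve |R(x)|<1 on ℝ⁻.
x=-1.68: |R|=0.0233
R=−1: 1+4/7x = −1+3/7x ⇒ -1/7x=2 ⇒ x=2/(-1/7)=-14.0000
Confirm numerically:
  x=-13.944: |R|=0.99885 <1
  x=-13.634: |R|=0.99236 <1
  x=-8.840: |R|=0.84606 <1
  x=-5.765: |R|=0.66104 <1
  x=-14.515: |R|=1.01019 >1
  x=-14.461: |R|=1.00915 >1
Stable set (-14.0000, 0).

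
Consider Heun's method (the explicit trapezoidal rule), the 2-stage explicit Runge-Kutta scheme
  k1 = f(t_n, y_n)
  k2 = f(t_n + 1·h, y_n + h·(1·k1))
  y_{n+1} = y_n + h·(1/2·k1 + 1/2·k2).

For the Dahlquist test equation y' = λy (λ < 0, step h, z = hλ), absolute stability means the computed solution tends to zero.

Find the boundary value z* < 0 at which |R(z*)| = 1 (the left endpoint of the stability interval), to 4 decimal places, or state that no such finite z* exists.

left endpoint -2.0000.

Set f=λy, z=hλ:
  order 2, 2-stage ⇒ R(z)=1+z+z^2/2
  (e.g. R(-0.63)=0.56845, |R|=0.56845)

Need |R(x)|<1, x<0.
x=-0.63: |R|=0.5684
|R(-2.07)|=1.0724 |R(-1.91)|=0.9140 |R(-1.02)|=0.5002
Bisect:
  x_lo=-2.6289 |R|=1.8267  x_hi=-0.3054 |R|=0.7412
  mid=-1.46714 |R|=0.60911 →hi
  mid=-2.04803 |R|=1.04918 →lo
  mid=-1.75759 |R|=0.78697 →hi
  mid=-1.90281 |R|=0.90753 →hi
  mid=-1.97542 |R|=0.97572 →hi
  mid=-2.01172 |R|=1.01179 →lo
  mid=-1.99357 |R|=0.99359 →hi
  ...
  [-2.00009,-1.99995] ⇒ x*=-2.0000
Interval (-2.0000, 0).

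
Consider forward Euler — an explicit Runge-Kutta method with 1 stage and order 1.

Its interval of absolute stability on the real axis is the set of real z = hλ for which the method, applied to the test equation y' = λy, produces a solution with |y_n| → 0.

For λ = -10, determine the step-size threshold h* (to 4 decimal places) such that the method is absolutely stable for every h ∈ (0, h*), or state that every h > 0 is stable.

(-2.0000,0); λ=-10 ⇒ h* = 0.2000.

Set f=λy, z=hλ:
  order 1, 1-stage ⇒ R(z)=1+z
  (e.g. R(-0.63)=0.37000, |R|=0.37000)

Boundary: |R(x)|=1, x<0.
x=-0.63: |R|=0.3700
|R(-2.13)|=1.1300 |R(-1.44)|=0.4400 |R(-1.19)|=0.1900
Bisect:
  x_lo=-2.5103 |R|=1.5103  x_hi=-0.0959 |R|=0.9041
  mid=-1.30309 |R|=0.30309 →hi
  mid=-1.90669 |R|=0.90669 →hi
  mid=-2.20849 |R|=1.20849 →lo
  mid=-2.05759 |R|=1.05759 →lo
  mid=-1.98214 |R|=0.98214 →hi
  mid=-2.01986 |R|=1.01986 →lo
  mid=-2.00100 |R|=1.00100 →lo
  mid=-1.99157 |R|=0.99157 →hi
  mid=-1.99629 |R|=0.99629 →hi
  mid=-1.99864 |R|=0.99864 →hi
  ...
  [-2.00012,-1.99997] ⇒ x*=-2.0000
So |R|<1 on (-2.0000, 0).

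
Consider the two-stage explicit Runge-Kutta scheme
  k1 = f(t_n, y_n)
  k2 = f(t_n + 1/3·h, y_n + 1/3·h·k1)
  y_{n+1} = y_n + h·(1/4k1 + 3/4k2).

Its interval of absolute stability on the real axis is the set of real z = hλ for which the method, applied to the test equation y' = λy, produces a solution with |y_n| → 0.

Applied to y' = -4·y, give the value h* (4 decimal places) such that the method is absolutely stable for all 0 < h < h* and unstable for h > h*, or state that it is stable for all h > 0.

On y'=λy, z=hλ:
  k1=λy_n ⇒ h·k1=z·y_n;  k2=λ(1+1/3z)y_n ⇒ h·k2=z(1+1/3z)y_n
  y_{n+1}/y_n = 1 + 1/4z + 3/4z(1+1/3z) = 1 + z + 1/4z²
  so R(z) = 1 + z + 1/4z².

Boundary: |R(x)|=1, x<0.
x=-0.68: |R|=0.4356
R=1: x+1/4x²=0 ⇒ x=−4=-4.0000; min R=1−1/(4·1/4)=0.0000>−1
Confirm numerically:
  x=-3.765: |R|=0.77881 <1
  x=-3.760: |R|=0.77440 <1
  x=-3.009: |R|=0.25452 <1
  x=-4.538: |R|=1.61036 >1
  x=-4.507: |R|=1.57126 >1
  x=-4.174: |R|=1.18157 >1
Stable set (-4.0000, 0).

(-4.0000,0); λ=-4 ⇒ h* = (4)/4 = 1.0000.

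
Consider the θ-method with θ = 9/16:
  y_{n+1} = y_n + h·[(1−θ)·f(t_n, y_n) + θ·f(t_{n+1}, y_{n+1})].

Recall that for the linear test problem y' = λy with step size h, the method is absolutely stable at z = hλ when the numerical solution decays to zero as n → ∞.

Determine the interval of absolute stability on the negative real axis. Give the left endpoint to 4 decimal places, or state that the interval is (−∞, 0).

Test eqn y'=λy, z=hλ:
  y_{n+1} = y_n + z·[7/16·y_n + 9/16·y_{n+1}] ⇒ (1 − 9/16z)y_{n+1} = (1 + 7/16z)y_n
  R(z) = (1 + 7/16z)/(1 − 9/16z).

Need |R(x)|<1, x<0.
x=-0.59: |R|=0.5570
x=-2: |R|=0.0588
x=-10: |R|=0.5094
x=-100: |R|=0.7467
θ=9/16≥1/2 ⇒ |1+7/16x|<|1−9/16x| ∀x<0 ⇒ stable on all of ℝ⁻.

unbounded; (−∞, 0).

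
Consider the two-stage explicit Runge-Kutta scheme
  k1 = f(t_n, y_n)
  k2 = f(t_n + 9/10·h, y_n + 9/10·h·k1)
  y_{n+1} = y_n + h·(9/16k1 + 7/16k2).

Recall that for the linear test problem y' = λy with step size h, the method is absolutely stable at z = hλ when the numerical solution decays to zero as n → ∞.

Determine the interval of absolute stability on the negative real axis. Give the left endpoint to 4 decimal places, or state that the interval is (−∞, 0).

(-2.5397, 0).

Test eqn y'=λy, z=hλ:
  k1=λy_n ⇒ h·k1=z·y_n;  k2=λ(1+9/10z)y_n ⇒ h·k2=z(1+9/10z)y_n
  y_{n+1}/y_n = 1 + 9/16z + 7/16z(1+9/10z) = 1 + z + 63/160z²
  R(z) = 1 + z + 63/160z².

Find x<0 with |R(x)|<1.
x=-0.36: |R|=0.6910
R=1: x+63/160x²=0 ⇒ x=−160/63=-2.5397; min R=1−1/(4·63/160)=0.3651>−1
Confirm numerically:
  x=-2.096: |R|=0.63383 <1
  x=-1.547: |R|=0.39533 <1
  x=-1.543: |R|=0.39446 <1
  x=-2.993: |R|=1.53423 >1
  x=-2.920: |R|=1.43727 >1
  x=-2.684: |R|=1.15252 >1
Stable set (-2.5397, 0).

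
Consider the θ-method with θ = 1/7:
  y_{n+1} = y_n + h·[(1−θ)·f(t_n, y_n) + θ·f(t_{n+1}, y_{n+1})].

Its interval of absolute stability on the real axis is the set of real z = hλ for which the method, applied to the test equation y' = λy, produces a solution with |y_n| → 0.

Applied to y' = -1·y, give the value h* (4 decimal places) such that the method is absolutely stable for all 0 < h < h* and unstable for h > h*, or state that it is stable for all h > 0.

Test eqn y'=λy, z=hλ:
  y_{n+1} = y_n + z·[6/7·y_n + 1/7·y_{n+1}] ⇒ (1 − 1/7z)y_{n+1} = (1 + 6/7z)y_n
  R(z) = (1 + 6/7z)/(1 − 1/7z).

Boundary: |R(x)|=1, x<0.
x=-0.55: |R|=0.4901
R=−1: 1+6/7x = −1+1/7x ⇒ -5/7x=2 ⇒ x=2/(-5/7)=-2.8000
Confirm numerically:
  x=-2.751: |R|=0.97487 <1
  x=-2.060: |R|=0.59161 <1
  x=-1.749: |R|=0.39936 <1
  x=-1.685: |R|=0.35809 <1
  x=-3.149: |R|=1.17194 >1
  x=-2.934: |R|=1.06745 >1
  x=-2.845: |R|=1.02285 >1
Stable set (-2.8000, 0).

(-2.8000,0); λ=-1 ⇒ h* = (14/5)/1 = 2.8000.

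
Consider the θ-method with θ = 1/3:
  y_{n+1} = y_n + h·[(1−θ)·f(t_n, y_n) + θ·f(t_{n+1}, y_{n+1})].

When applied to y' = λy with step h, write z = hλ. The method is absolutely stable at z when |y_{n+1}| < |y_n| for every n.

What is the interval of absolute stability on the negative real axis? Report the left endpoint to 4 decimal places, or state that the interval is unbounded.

z∈(-6.0000,0).

On y'=λy, z=hλ:
  y_{n+1} = y_n + z·[2/3·y_n + 1/3·y_{n+1}] ⇒ (1 − 1/3z)y_{n+1} = (1 + 2/3z)y_n
  so R(z) = (1 + 2/3z)/(1 − 1/3z).

Need |R(x)|<1, x<0.
x=-0.96: |R|=0.2727
R=−1: 1+2/3x = −1+1/3x ⇒ -1/3x=2 ⇒ x=2/(-1/3)=-6.0000
Confirm numerically:
  x=-5.920: |R|=0.99103 <1
  x=-4.670: |R|=0.82660 <1
  x=-3.782: |R|=0.67296 <1
  x=-3.657: |R|=0.64804 <1
  x=-6.451: |R|=1.04772 >1
  x=-6.241: |R|=1.02608 >1
Stable set (-6.0000, 0).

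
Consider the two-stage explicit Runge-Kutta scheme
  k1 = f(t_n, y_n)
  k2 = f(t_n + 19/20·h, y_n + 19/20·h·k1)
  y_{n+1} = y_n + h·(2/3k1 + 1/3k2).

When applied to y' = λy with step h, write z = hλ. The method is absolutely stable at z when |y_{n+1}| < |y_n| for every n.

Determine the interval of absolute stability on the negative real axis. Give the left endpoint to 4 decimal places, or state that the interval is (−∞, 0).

Test eqn y'=λy, z=hλ:
  k1=λy_n ⇒ h·k1=z·y_n;  k2=λ(1+19/20z)y_n ⇒ h·k2=z(1+19/20z)y_n
  y_{n+1}/y_n = 1 + 2/3z + 1/3z(1+19/20z) = 1 + z + 19/60z²
  R(z) = 1 + z + 19/60z².

Solve |R(x)|<1 on ℝ⁻.
x=-1.11: |R|=0.2802
R=1: x+19/60x²=0 ⇒ x=−60/19=-3.1579; min R=1−1/(4·19/60)=0.2105>−1
Confirm numerically:
  x=-2.402: |R|=0.42504 <1
  x=-2.324: |R|=0.38631 <1
  x=-1.495: |R|=0.21276 <1
  x=-3.721: |R|=1.66352 >1
  x=-3.357: |R|=1.21166 >1
Interval (-3.1579, 0).

(-3.1579, 0).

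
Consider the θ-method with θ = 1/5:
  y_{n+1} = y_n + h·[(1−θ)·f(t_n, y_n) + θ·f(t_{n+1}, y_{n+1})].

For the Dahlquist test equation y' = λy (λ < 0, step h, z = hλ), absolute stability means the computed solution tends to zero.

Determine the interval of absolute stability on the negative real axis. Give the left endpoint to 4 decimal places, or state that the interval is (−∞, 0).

z∈(-3.3333,0).

Test eqn y'=λy, z=hλ:
  y_{n+1} = y_n + z·[4/5·y_n + 1/5·y_{n+1}] ⇒ (1 − 1/5z)y_{n+1} = (1 + 4/5z)y_n
  ⇒ R(z) = (1 + 4/5z)/(1 − 1/5z).

Find x<0 with |R(x)|<1.
x=-0.83: |R|=0.2882
R=−1: 1+4/5x = −1+1/5x ⇒ -3/5x=2 ⇒ x=2/(-3/5)=-3.3333
Confirm numerically:
  x=-3.276: |R|=0.97922 <1
  x=-2.169: |R|=0.51276 <1
  x=-1.834: |R|=0.34182 <1
  x=-3.873: |R|=1.18246 >1
  x=-3.822: |R|=1.16618 >1
  x=-3.623: |R|=1.10078 >1
Stable set (-3.3333, 0).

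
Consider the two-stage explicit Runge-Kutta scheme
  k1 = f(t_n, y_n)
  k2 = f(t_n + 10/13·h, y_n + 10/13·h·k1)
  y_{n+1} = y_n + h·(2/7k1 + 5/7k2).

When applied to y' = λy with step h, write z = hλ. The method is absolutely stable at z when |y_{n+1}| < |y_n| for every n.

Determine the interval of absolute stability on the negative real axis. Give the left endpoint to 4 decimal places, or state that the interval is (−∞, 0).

Set f=λy, z=hλ:
  k1=λy_n ⇒ h·k1=z·y_n;  k2=λ(1+10/13z)y_n ⇒ h·k2=z(1+10/13z)y_n
  y_{n+1}/y_n = 1 + 2/7z + 5/7z(1+10/13z) = 1 + z + 50/91z²
  so R(z) = 1 + z + 50/91z².

Find x<0 with |R(x)|<1.
x=-1.3: |R|=0.6286
R=1: x+50/91x²=0 ⇒ x=−91/50=-1.8200; min R=1−1/(4·50/91)=0.5450>−1
Confirm numerically:
  x=-1.516: |R|=0.74678 <1
  x=-1.250: |R|=0.60852 <1
  x=-0.900: |R|=0.54505 <1
  x=-2.119: |R|=1.34812 >1
  x=-2.031: |R|=1.23546 >1
  x=-1.988: |R|=1.18351 >1
Interval (-1.8200, 0).

z∈(-1.8200,0).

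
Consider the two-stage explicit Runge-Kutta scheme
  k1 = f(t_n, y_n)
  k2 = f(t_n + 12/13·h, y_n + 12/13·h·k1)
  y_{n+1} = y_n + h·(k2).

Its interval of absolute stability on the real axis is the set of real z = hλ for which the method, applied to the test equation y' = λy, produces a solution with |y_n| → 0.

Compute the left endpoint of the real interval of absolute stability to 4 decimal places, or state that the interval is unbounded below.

z* = -1.0833.

On y'=λy, z=hλ:
  k1=λy_n ⇒ h·k1=z·y_n;  k2=λ(1+12/13z)y_n ⇒ h·k2=z(1+12/13z)y_n
  y_{n+1}/y_n = 1 + z(1+12/13z) = 1 + z + 12/13z²
  R(z) = 1 + z + 12/13z².

Need |R(x)|<1, x<0.
x=-1.74: |R|=2.0547
R=1: x+12/13x²=0 ⇒ x=−13/12=-1.0833; min R=1−1/(4·12/13)=0.7292>−1
Confirm numerically:
  x=-0.818: |R|=0.79965 <1
  x=-0.771: |R|=0.77771 <1
  x=-0.656: |R|=0.74123 <1
  x=-0.507: |R|=0.73028 <1
  x=-1.276: |R|=1.22693 >1
  x=-1.225: |R|=1.16019 >1
So |R|<1 on (-1.0833, 0).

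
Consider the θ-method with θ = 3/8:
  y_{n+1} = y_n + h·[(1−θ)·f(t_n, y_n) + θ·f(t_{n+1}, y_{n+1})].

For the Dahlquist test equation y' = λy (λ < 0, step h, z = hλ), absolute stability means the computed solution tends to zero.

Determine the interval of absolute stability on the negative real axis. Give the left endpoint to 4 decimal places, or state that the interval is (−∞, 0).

On y'=λy, z=hλ:
  y_{n+1} = y_n + z·[5/8·y_n + 3/8·y_{n+1}] ⇒ (1 − 3/8z)y_{n+1} = (1 + 5/8z)y_n
  R(z) = (1 + 5/8z)/(1 − 3/8z).

Boundary: |R(x)|=1, x<0.
x=-0.61: |R|=0.5036
R=−1: 1+5/8x = −1+3/8x ⇒ -1/4x=2 ⇒ x=2/(-1/4)=-8.0000
Confirm numerically:
  x=-7.972: |R|=0.99825 <1
  x=-7.343: |R|=0.95624 <1
  x=-6.248: |R|=0.86898 <1
  x=-5.906: |R|=0.83716 <1
  x=-8.494: |R|=1.02951 >1
  x=-8.480: |R|=1.02871 >1
  x=-8.378: |R|=1.02282 >1
Interval (-8.0000, 0).

z∈(-8.0000,0).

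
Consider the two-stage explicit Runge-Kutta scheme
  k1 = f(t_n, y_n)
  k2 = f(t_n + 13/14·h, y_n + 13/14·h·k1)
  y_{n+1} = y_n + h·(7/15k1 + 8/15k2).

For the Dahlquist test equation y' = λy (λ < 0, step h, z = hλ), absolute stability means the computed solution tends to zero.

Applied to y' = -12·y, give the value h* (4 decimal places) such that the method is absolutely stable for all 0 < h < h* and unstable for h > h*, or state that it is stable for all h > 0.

Set f=λy, z=hλ:
  k1=λy_n ⇒ h·k1=z·y_n;  k2=λ(1+13/14z)y_n ⇒ h·k2=z(1+13/14z)y_n
  y_{n+1}/y_n = 1 + 7/15z + 8/15z(1+13/14z) = 1 + z + 52/105z²
  ⇒ R(z) = 1 + z + 52/105z².

Need |R(x)|<1, x<0.
x=-0.64: |R|=0.5628
R=1: x+52/105x²=0 ⇒ x=−105/52=-2.0192; min R=1−1/(4·52/105)=0.4952>−1
Confirm numerically:
  x=-1.336: |R|=0.54795 <1
  x=-1.127: |R|=0.50202 <1
  x=-1.094: |R|=0.49872 <1
  x=-2.424: |R|=1.48591 >1
  x=-2.279: |R|=1.29319 >1
  x=-2.061: |R|=1.04263 >1
Interval (-2.0192, 0).

(-2.0192,0); λ=-12 ⇒ h* = (105/52)/12 = 0.1683.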